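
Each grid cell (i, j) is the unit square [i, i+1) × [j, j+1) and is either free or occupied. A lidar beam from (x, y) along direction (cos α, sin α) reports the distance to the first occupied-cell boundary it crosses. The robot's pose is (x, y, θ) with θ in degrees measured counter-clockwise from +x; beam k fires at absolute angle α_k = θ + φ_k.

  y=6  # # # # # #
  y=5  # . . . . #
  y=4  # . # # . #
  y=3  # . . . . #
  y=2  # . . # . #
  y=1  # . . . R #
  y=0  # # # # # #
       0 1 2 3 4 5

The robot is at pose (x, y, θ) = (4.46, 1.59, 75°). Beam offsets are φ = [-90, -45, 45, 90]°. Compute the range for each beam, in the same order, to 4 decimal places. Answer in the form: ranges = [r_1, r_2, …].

ranges = [0.5590, 0.6235, 0.9200, 3.5821]

beam 1: φ=-90°, α=345°
  direction (0.9659, -0.2588); cell (4,1); t to first gridline: x 0.5590, y 2.2796 (then +1.0353 / +3.8637)
    (5,1) via x @ 0.5590  # hit
  → r_1 = 0.5590
beam 2: φ=-45°, α=30°
  direction (0.8660, 0.5000); cell (4,1); t to first gridline: x 0.6235, y 0.8200 (then +1.1547 / +2.0000)
    (5,1) via x @ 0.6235  # hit
  → r_2 = 0.6235
beam 3: φ=45°, α=120°
  direction (-0.5000, 0.8660); cell (4,1); t to first gridline: x 0.9200, y 0.4734 (then +2.0000 / +1.1547)
    (4,2) via y @ 0.4734
    (3,2) via x @ 0.9200  # hit
  → r_3 = 0.9200
beam 4: φ=90°, α=165°
  direction (-0.9659, 0.2588); cell (4,1); t to first gridline: x 0.4762, y 1.5841 (then +1.0353 / +3.8637)
    (3,1) via x @ 0.4762
    (2,1) via x @ 1.5115
    (2,2) via y @ 1.5841
    (1,2) via x @ 2.5468
    (0,2) via x @ 3.5821  # hit
  → r_4 = 3.5821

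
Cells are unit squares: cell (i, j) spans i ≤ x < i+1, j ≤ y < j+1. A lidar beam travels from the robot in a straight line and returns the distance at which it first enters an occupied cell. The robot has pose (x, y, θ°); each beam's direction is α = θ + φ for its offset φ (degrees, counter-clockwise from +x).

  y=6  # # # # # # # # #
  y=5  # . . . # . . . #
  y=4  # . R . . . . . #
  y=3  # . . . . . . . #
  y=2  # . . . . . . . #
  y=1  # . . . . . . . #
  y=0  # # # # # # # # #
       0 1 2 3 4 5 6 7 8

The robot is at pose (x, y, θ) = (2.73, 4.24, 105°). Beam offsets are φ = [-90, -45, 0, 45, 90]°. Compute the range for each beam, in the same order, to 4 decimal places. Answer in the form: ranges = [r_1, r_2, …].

beam 1: φ=-90°, α=15°
  cosα=0.9659 sinα=0.2588 | (2,4) | tMaxX 0.2795 tMaxY 2.9364 | tΔX 1.0353 tΔY 3.8637
    t=0.2795 [x] (3,4)
    t=1.3148 [x] (4,4)
    t=2.3501 [x] (5,4)
    t=2.9364 [y] (5,5)
    t=3.3854 [x] (6,5)
    t=4.4206 [x] (7,5)
    t=5.4559 [x] (8,5) — stop
  → r_1 = 5.4559
beam 2: φ=-45°, α=60°
  cosα=0.5000 sinα=0.8660 | (2,4) | tMaxX 0.5400 tMaxY 0.8776 | tΔX 2.0000 tΔY 1.1547
    t=0.5400 [x] (3,4)
    t=0.8776 [y] (3,5)
    t=2.0323 [y] (3,6) — stop
  → r_2 = 2.0323
beam 3: φ=0°, α=105°
  cosα=-0.2588 sinα=0.9659 | (2,4) | tMaxX 2.8205 tMaxY 0.7868 | tΔX 3.8637 tΔY 1.0353
    t=0.7868 [y] (2,5)
    t=1.8221 [y] (2,6) — stop
  → r_3 = 1.8221
beam 4: φ=45°, α=150°
  cosα=-0.8660 sinα=0.5000 | (2,4) | tMaxX 0.8429 tMaxY 1.5200 | tΔX 1.1547 tΔY 2.0000
    t=0.8429 [x] (1,4)
    t=1.5200 [y] (1,5)
    t=1.9976 [x] (0,5) — stop
  → r_4 = 1.9976
beam 5: φ=90°, α=195°
  cosα=-0.9659 sinα=-0.2588 | (2,4) | tMaxX 0.7558 tMaxY 0.9273 | tΔX 1.0353 tΔY 3.8637
    t=0.7558 [x] (1,4)
    t=0.9273 [y] (1,3)
    t=1.7910 [x] (0,3) — stop
  → r_5 = 1.7910

ranges = [5.4559, 2.0323, 1.8221, 1.9976, 1.7910]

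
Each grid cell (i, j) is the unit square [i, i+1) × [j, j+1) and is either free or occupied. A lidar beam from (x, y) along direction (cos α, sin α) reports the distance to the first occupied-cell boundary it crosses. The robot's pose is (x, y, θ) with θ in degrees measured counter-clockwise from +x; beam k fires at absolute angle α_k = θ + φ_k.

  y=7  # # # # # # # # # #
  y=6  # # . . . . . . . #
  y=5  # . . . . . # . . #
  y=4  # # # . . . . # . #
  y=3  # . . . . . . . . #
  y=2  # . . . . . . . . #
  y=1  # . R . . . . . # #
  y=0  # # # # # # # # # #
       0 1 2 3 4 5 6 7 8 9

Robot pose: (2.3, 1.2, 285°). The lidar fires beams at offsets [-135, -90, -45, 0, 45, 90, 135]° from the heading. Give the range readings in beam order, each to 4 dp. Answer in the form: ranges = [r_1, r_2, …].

ranges = [1.5011, 0.7727, 0.2309, 0.2071, 0.4000, 6.9364, 6.6973]

beam 1: φ=-135°, α=150°
  dir = (cos 150°, sin 150°) = (-0.8660, 0.5000); from cell (2,1)
  next x-line at t=0.3464, next y-line at t=1.6000; Δt_x=1.1547, Δt_y=2.0000
    x: enter (1,1) at t=0.3464
    x: enter (0,1) at t=1.5011 ← occupied
  → r_1 = 1.5011
beam 2: φ=-90°, α=195°
  dir = (cos 195°, sin 195°) = (-0.9659, -0.2588); from cell (2,1)
  next x-line at t=0.3106, next y-line at t=0.7727; Δt_x=1.0353, Δt_y=3.8637
    x: enter (1,1) at t=0.3106
    y: enter (1,0) at t=0.7727 ← occupied
  → r_2 = 0.7727
beam 3: φ=-45°, α=240°
  dir = (cos 240°, sin 240°) = (-0.5000, -0.8660); from cell (2,1)
  next x-line at t=0.6000, next y-line at t=0.2309; Δt_x=2.0000, Δt_y=1.1547
    y: enter (2,0) at t=0.2309 ← occupied
  → r_3 = 0.2309
beam 4: φ=0°, α=285°
  dir = (cos 285°, sin 285°) = (0.2588, -0.9659); from cell (2,1)
  next x-line at t=2.7046, next y-line at t=0.2071; Δt_x=3.8637, Δt_y=1.0353
    y: enter (2,0) at t=0.2071 ← occupied
  → r_4 = 0.2071
beam 5: φ=45°, α=330°
  dir = (cos 330°, sin 330°) = (0.8660, -0.5000); from cell (2,1)
  next x-line at t=0.8083, next y-line at t=0.4000; Δt_x=1.1547, Δt_y=2.0000
    y: enter (2,0) at t=0.4000 ← occupied
  → r_5 = 0.4000
beam 6: φ=90°, α=15°
  dir = (cos 15°, sin 15°) = (0.9659, 0.2588); from cell (2,1)
  next x-line at t=0.7247, next y-line at t=3.0910; Δt_x=1.0353, Δt_y=3.8637
    x: enter (3,1) at t=0.7247
    x: enter (4,1) at t=1.7600
    x: enter (5,1) at t=2.7952
    y: enter (5,2) at t=3.0910
    x: enter (6,2) at t=3.8305
    x: enter (7,2) at t=4.8658
    x: enter (8,2) at t=5.9011
    x: enter (9,2) at t=6.9364 ← occupied
  → r_6 = 6.9364
beam 7: φ=135°, α=60°
  dir = (cos 60°, sin 60°) = (0.5000, 0.8660); from cell (2,1)
  next x-line at t=1.4000, next y-line at t=0.9238; Δt_x=2.0000, Δt_y=1.1547
    y: enter (2,2) at t=0.9238
    x: enter (3,2) at t=1.4000
    y: enter (3,3) at t=2.0785
    y: enter (3,4) at t=3.2332
    x: enter (4,4) at t=3.4000
    y: enter (4,5) at t=4.3879
    x: enter (5,5) at t=5.4000
    y: enter (5,6) at t=5.5426
    y: enter (5,7) at t=6.6973 ← occupied
  → r_7 = 6.6973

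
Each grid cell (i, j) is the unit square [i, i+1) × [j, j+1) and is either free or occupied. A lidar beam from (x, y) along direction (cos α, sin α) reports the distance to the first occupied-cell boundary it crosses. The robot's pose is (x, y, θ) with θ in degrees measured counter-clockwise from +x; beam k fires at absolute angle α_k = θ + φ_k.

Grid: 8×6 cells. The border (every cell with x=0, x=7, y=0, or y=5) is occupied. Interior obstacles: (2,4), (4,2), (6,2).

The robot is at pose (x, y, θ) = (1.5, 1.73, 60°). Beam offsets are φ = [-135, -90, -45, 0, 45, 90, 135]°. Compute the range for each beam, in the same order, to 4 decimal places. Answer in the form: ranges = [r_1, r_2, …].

beam 1: φ=-135°, α=285°
  cosα=0.2588 sinα=-0.9659 | (1,1) | tMaxX 1.9319 tMaxY 0.7558 | tΔX 3.8637 tΔY 1.0353
    t=0.7558 [y] (1,0) — stop
  → r_1 = 0.7558
beam 2: φ=-90°, α=330°
  cosα=0.8660 sinα=-0.5000 | (1,1) | tMaxX 0.5774 tMaxY 1.4600 | tΔX 1.1547 tΔY 2.0000
    t=0.5774 [x] (2,1)
    t=1.4600 [y] (2,0) — stop
  → r_2 = 1.4600
beam 3: φ=-45°, α=15°
  cosα=0.9659 sinα=0.2588 | (1,1) | tMaxX 0.5176 tMaxY 1.0432 | tΔX 1.0353 tΔY 3.8637
    t=0.5176 [x] (2,1)
    t=1.0432 [y] (2,2)
    t=1.5529 [x] (3,2)
    t=2.5882 [x] (4,2) — stop
  → r_3 = 2.5882
beam 4: φ=0°, α=60°
  cosα=0.5000 sinα=0.8660 | (1,1) | tMaxX 1.0000 tMaxY 0.3118 | tΔX 2.0000 tΔY 1.1547
    t=0.3118 [y] (1,2)
    t=1.0000 [x] (2,2)
    t=1.4665 [y] (2,3)
    t=2.6212 [y] (2,4) — stop
  → r_4 = 2.6212
beam 5: φ=45°, α=105°
  cosα=-0.2588 sinα=0.9659 | (1,1) | tMaxX 1.9319 tMaxY 0.2795 | tΔX 3.8637 tΔY 1.0353
    t=0.2795 [y] (1,2)
    t=1.3148 [y] (1,3)
    t=1.9319 [x] (0,3) — stop
  → r_5 = 1.9319
beam 6: φ=90°, α=150°
  cosα=-0.8660 sinα=0.5000 | (1,1) | tMaxX 0.5774 tMaxY 0.5400 | tΔX 1.1547 tΔY 2.0000
    t=0.5400 [y] (1,2)
    t=0.5774 [x] (0,2) — stop
  → r_6 = 0.5774
beam 7: φ=135°, α=195°
  cosα=-0.9659 sinα=-0.2588 | (1,1) | tMaxX 0.5176 tMaxY 2.8205 | tΔX 1.0353 tΔY 3.8637
    t=0.5176 [x] (0,1) — stop
  → r_7 = 0.5176

ranges = [0.7558, 1.4600, 2.5882, 2.6212, 1.9319, 0.5774, 0.5176]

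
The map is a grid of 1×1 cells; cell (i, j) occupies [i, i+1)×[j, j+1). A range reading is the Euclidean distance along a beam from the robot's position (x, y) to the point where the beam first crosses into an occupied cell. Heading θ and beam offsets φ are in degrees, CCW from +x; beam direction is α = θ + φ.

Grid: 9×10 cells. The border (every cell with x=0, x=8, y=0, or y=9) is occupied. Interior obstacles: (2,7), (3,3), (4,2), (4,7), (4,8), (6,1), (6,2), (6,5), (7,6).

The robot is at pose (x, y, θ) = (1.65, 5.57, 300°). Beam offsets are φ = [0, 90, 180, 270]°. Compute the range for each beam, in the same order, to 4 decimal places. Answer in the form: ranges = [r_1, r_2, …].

ranges = [2.7000, 2.8600, 1.3000, 0.7506]

beam 1: φ=0°, α=300°
  d=(0.5000,-0.8660)  start (1,5)  tX=0.7000 tY=0.6582  stride 1/|dx|=2.0000 1/|dy|=1.1547
    cross y-line → (1,4), t=0.6582
    cross x-line → (2,4), t=0.7000
    cross y-line → (2,3), t=1.8129
    cross x-line → (3,3), t=2.7000 (wall)
  → r_1 = 2.7000
beam 2: φ=90°, α=30°
  d=(0.8660,0.5000)  start (1,5)  tX=0.4041 tY=0.8600  stride 1/|dx|=1.1547 1/|dy|=2.0000
    cross x-line → (2,5), t=0.4041
    cross y-line → (2,6), t=0.8600
    cross x-line → (3,6), t=1.5588
    cross x-line → (4,6), t=2.7135
    cross y-line → (4,7), t=2.8600 (wall)
  → r_2 = 2.8600
beam 3: φ=180°, α=120°
  d=(-0.5000,0.8660)  start (1,5)  tX=1.3000 tY=0.4965  stride 1/|dx|=2.0000 1/|dy|=1.1547
    cross y-line → (1,6), t=0.4965
    cross x-line → (0,6), t=1.3000 (wall)
  → r_3 = 1.3000
beam 4: φ=270°, α=210°
  d=(-0.8660,-0.5000)  start (1,5)  tX=0.7506 tY=1.1400  stride 1/|dx|=1.1547 1/|dy|=2.0000
    cross x-line → (0,5), t=0.7506 (wall)
  → r_4 = 0.7506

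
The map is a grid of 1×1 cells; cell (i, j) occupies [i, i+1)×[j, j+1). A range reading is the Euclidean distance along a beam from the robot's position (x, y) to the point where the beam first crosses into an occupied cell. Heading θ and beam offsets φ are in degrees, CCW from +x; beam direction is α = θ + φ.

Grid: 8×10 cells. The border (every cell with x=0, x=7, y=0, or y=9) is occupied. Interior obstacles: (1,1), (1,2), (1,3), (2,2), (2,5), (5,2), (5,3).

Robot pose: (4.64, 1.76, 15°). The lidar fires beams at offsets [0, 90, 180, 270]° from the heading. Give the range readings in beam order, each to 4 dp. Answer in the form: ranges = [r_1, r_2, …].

beam 1: φ=0°, α=15°
  dir = (cos 15°, sin 15°) = (0.9659, 0.2588); from cell (4,1)
  next x-line at t=0.3727, next y-line at t=0.9273; Δt_x=1.0353, Δt_y=3.8637
    x: enter (5,1) at t=0.3727
    y: enter (5,2) at t=0.9273 ← occupied
  → r_1 = 0.9273
beam 2: φ=90°, α=105°
  dir = (cos 105°, sin 105°) = (-0.2588, 0.9659); from cell (4,1)
  next x-line at t=2.4728, next y-line at t=0.2485; Δt_x=3.8637, Δt_y=1.0353
    y: enter (4,2) at t=0.2485
    y: enter (4,3) at t=1.2837
    y: enter (4,4) at t=2.3190
    x: enter (3,4) at t=2.4728
    y: enter (3,5) at t=3.3543
    y: enter (3,6) at t=4.3896
    y: enter (3,7) at t=5.4248
    x: enter (2,7) at t=6.3365
    y: enter (2,8) at t=6.4601
    y: enter (2,9) at t=7.4954 ← occupied
  → r_2 = 7.4954
beam 3: φ=180°, α=195°
  dir = (cos 195°, sin 195°) = (-0.9659, -0.2588); from cell (4,1)
  next x-line at t=0.6626, next y-line at t=2.9364; Δt_x=1.0353, Δt_y=3.8637
    x: enter (3,1) at t=0.6626
    x: enter (2,1) at t=1.6979
    x: enter (1,1) at t=2.7331 ← occupied
  → r_3 = 2.7331
beam 4: φ=270°, α=285°
  dir = (cos 285°, sin 285°) = (0.2588, -0.9659); from cell (4,1)
  next x-line at t=1.3909, next y-line at t=0.7868; Δt_x=3.8637, Δt_y=1.0353
    y: enter (4,0) at t=0.7868 ← occupied
  → r_4 = 0.7868

ranges = [0.9273, 7.4954, 2.7331, 0.7868]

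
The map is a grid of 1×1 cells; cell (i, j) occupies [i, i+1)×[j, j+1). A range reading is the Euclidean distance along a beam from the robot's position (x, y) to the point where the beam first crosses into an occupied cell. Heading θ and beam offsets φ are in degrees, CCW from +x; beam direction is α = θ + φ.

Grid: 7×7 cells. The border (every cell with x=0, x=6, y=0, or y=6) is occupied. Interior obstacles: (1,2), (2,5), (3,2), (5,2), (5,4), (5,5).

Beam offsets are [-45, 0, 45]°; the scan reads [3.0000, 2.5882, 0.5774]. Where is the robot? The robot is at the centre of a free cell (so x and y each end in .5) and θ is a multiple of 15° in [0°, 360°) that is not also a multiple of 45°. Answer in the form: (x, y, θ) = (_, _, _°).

(x, y, θ) = (2.5, 4.5, 15°)

Enumerate (i+0.5, j+0.5, θ) over the 19 free cells and 16 admissible headings. For each, cast all 3 beams and compare to the given ranges.
  (1.5, 1.5, 195°): beam 1 = 0.5774 ≠ 3.0000 ✗
  (2.5, 1.5, 345°): beam 1 = 0.5774 ≠ 3.0000 ✗
  (5.5, 3.5, 300°): beam 1 = 0.5176 ≠ 3.0000 ✗
  (4.5, 3.5, 285°): beam 1 = 1.0000 ≠ 3.0000 ✗
  …
  (2.5, 4.5, 15°): r_1=3.0000, r_2=2.5882, r_3=0.5774 — all match ✓
Unique over the lattice → pose = (2.5, 4.5, 15°).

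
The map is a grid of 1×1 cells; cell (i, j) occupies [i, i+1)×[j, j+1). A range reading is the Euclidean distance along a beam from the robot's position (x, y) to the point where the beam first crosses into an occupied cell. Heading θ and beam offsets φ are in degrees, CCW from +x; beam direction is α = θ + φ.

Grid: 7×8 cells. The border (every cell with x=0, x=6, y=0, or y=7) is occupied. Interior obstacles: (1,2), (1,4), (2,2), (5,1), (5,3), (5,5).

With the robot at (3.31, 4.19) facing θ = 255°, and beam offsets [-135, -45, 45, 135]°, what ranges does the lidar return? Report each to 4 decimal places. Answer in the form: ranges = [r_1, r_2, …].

ranges = [3.2447, 2.3800, 3.3800, 1.9514]

beam 1: φ=-135°, α=120°
  direction (-0.5000, 0.8660); cell (3,4); t to first gridline: x 0.6200, y 0.9353 (then +2.0000 / +1.1547)
    (2,4) via x @ 0.6200
    (2,5) via y @ 0.9353
    (2,6) via y @ 2.0900
    (1,6) via x @ 2.6200
    (1,7) via y @ 3.2447  # hit
  → r_1 = 3.2447
beam 2: φ=-45°, α=210°
  direction (-0.8660, -0.5000); cell (3,4); t to first gridline: x 0.3580, y 0.3800 (then +1.1547 / +2.0000)
    (2,4) via x @ 0.3580
    (2,3) via y @ 0.3800
    (1,3) via x @ 1.5127
    (1,2) via y @ 2.3800  # hit
  → r_2 = 2.3800
beam 3: φ=45°, α=300°
  direction (0.5000, -0.8660); cell (3,4); t to first gridline: x 1.3800, y 0.2194 (then +2.0000 / +1.1547)
    (3,3) via y @ 0.2194
    (3,2) via y @ 1.3741
    (4,2) via x @ 1.3800
    (4,1) via y @ 2.5288
    (5,1) via x @ 3.3800  # hit
  → r_3 = 3.3800
beam 4: φ=135°, α=30°
  direction (0.8660, 0.5000); cell (3,4); t to first gridline: x 0.7967, y 1.6200 (then +1.1547 / +2.0000)
    (4,4) via x @ 0.7967
    (4,5) via y @ 1.6200
    (5,5) via x @ 1.9514  # hit
  → r_4 = 1.9514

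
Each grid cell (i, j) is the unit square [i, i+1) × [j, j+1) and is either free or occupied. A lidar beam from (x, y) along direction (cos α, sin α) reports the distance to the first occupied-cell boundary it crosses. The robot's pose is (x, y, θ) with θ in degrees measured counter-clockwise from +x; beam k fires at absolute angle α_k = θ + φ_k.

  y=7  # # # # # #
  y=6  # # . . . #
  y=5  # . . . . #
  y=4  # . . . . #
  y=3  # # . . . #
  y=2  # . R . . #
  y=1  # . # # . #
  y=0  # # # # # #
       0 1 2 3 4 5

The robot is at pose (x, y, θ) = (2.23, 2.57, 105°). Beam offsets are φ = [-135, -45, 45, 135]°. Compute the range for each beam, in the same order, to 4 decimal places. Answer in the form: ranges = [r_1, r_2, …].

beam 1: φ=-135°, α=330°
  direction (0.8660, -0.5000); cell (2,2); t to first gridline: x 0.8891, y 1.1400 (then +1.1547 / +2.0000)
    (3,2) via x @ 0.8891
    (3,1) via y @ 1.1400  # hit
  → r_1 = 1.1400
beam 2: φ=-45°, α=60°
  direction (0.5000, 0.8660); cell (2,2); t to first gridline: x 1.5400, y 0.4965 (then +2.0000 / +1.1547)
    (2,3) via y @ 0.4965
    (3,3) via x @ 1.5400
    (3,4) via y @ 1.6512
    (3,5) via y @ 2.8059
    (4,5) via x @ 3.5400
    (4,6) via y @ 3.9606
    (4,7) via y @ 5.1153  # hit
  → r_2 = 5.1153
beam 3: φ=45°, α=150°
  direction (-0.8660, 0.5000); cell (2,2); t to first gridline: x 0.2656, y 0.8600 (then +1.1547 / +2.0000)
    (1,2) via x @ 0.2656
    (1,3) via y @ 0.8600  # hit
  → r_3 = 0.8600
beam 4: φ=135°, α=240°
  direction (-0.5000, -0.8660); cell (2,2); t to first gridline: x 0.4600, y 0.6582 (then +2.0000 / +1.1547)
    (1,2) via x @ 0.4600
    (1,1) via y @ 0.6582
    (1,0) via y @ 1.8129  # hit
  → r_4 = 1.8129

ranges = [1.1400, 5.1153, 0.8600, 1.8129]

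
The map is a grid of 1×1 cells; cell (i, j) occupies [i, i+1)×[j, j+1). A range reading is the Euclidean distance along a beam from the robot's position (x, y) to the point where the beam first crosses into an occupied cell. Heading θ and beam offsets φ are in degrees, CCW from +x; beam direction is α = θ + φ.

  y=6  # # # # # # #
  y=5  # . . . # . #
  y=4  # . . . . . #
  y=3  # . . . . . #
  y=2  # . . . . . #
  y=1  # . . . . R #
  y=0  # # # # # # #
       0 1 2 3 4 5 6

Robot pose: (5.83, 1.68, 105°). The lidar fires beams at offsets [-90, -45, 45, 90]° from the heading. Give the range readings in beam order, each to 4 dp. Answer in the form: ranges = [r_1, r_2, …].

beam 1: φ=-90°, α=15°
  cosα=0.9659 sinα=0.2588 | (5,1) | tMaxX 0.1760 tMaxY 1.2364 | tΔX 1.0353 tΔY 3.8637
    t=0.1760 [x] (6,1) — stop
  → r_1 = 0.1760
beam 2: φ=-45°, α=60°
  cosα=0.5000 sinα=0.8660 | (5,1) | tMaxX 0.3400 tMaxY 0.3695 | tΔX 2.0000 tΔY 1.1547
    t=0.3400 [x] (6,1) — stop
  → r_2 = 0.3400
beam 3: φ=45°, α=150°
  cosα=-0.8660 sinα=0.5000 | (5,1) | tMaxX 0.9584 tMaxY 0.6400 | tΔX 1.1547 tΔY 2.0000
    t=0.6400 [y] (5,2)
    t=0.9584 [x] (4,2)
    t=2.1131 [x] (3,2)
    t=2.6400 [y] (3,3)
    t=3.2678 [x] (2,3)
    t=4.4225 [x] (1,3)
    t=4.6400 [y] (1,4)
    t=5.5772 [x] (0,4) — stop
  → r_3 = 5.5772
beam 4: φ=90°, α=195°
  cosα=-0.9659 sinα=-0.2588 | (5,1) | tMaxX 0.8593 tMaxY 2.6273 | tΔX 1.0353 tΔY 3.8637
    t=0.8593 [x] (4,1)
    t=1.8946 [x] (3,1)
    t=2.6273 [y] (3,0) — stop
  → r_4 = 2.6273

ranges = [0.1760, 0.3400, 5.5772, 2.6273]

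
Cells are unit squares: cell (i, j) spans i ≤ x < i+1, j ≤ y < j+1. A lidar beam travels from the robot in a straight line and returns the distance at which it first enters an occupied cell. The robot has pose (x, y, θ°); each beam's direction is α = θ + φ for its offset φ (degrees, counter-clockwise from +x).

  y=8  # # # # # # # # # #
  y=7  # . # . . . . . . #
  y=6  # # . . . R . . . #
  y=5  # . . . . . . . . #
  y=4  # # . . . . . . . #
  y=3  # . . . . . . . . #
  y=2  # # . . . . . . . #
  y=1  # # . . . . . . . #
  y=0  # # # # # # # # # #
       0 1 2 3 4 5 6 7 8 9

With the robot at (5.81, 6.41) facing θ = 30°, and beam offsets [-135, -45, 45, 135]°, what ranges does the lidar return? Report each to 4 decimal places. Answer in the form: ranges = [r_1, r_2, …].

ranges = [5.6008, 3.3025, 1.6461, 2.9091]

beam 1: φ=-135°, α=255°
  cosα=-0.2588 sinα=-0.9659 | (5,6) | tMaxX 3.1296 tMaxY 0.4245 | tΔX 3.8637 tΔY 1.0353
    t=0.4245 [y] (5,5)
    t=1.4597 [y] (5,4)
    t=2.4950 [y] (5,3)
    t=3.1296 [x] (4,3)
    t=3.5303 [y] (4,2)
    t=4.5656 [y] (4,1)
    t=5.6008 [y] (4,0) — stop
  → r_1 = 5.6008
beam 2: φ=-45°, α=345°
  cosα=0.9659 sinα=-0.2588 | (5,6) | tMaxX 0.1967 tMaxY 1.5841 | tΔX 1.0353 tΔY 3.8637
    t=0.1967 [x] (6,6)
    t=1.2320 [x] (7,6)
    t=1.5841 [y] (7,5)
    t=2.2673 [x] (8,5)
    t=3.3025 [x] (9,5) — stop
  → r_2 = 3.3025
beam 3: φ=45°, α=75°
  cosα=0.2588 sinα=0.9659 | (5,6) | tMaxX 0.7341 tMaxY 0.6108 | tΔX 3.8637 tΔY 1.0353
    t=0.6108 [y] (5,7)
    t=0.7341 [x] (6,7)
    t=1.6461 [y] (6,8) — stop
  → r_3 = 1.6461
beam 4: φ=135°, α=165°
  cosα=-0.9659 sinα=0.2588 | (5,6) | tMaxX 0.8386 tMaxY 2.2796 | tΔX 1.0353 tΔY 3.8637
    t=0.8386 [x] (4,6)
    t=1.8738 [x] (3,6)
    t=2.2796 [y] (3,7)
    t=2.9091 [x] (2,7) — stop
  → r_4 = 2.9091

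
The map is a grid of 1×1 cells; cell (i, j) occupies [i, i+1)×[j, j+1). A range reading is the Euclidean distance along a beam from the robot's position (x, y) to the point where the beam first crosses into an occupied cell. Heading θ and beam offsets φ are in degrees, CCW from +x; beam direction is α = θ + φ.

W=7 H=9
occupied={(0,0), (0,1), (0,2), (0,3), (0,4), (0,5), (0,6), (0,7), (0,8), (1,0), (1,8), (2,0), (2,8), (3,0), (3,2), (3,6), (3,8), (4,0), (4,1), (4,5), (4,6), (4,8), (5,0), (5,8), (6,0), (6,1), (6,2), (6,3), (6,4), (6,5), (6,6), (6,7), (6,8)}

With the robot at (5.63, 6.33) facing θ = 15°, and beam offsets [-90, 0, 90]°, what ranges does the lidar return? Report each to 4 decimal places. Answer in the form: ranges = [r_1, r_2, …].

ranges = [1.4296, 0.3831, 1.7289]

beam 1: φ=-90°, α=285°
  direction (0.2588, -0.9659); cell (5,6); t to first gridline: x 1.4296, y 0.3416 (then +3.8637 / +1.0353)
    (5,5) via y @ 0.3416
    (5,4) via y @ 1.3769
    (6,4) via x @ 1.4296  # hit
  → r_1 = 1.4296
beam 2: φ=0°, α=15°
  direction (0.9659, 0.2588); cell (5,6); t to first gridline: x 0.3831, y 2.5887 (then +1.0353 / +3.8637)
    (6,6) via x @ 0.3831  # hit
  → r_2 = 0.3831
beam 3: φ=90°, α=105°
  direction (-0.2588, 0.9659); cell (5,6); t to first gridline: x 2.4341, y 0.6936 (then +3.8637 / +1.0353)
    (5,7) via y @ 0.6936
    (5,8) via y @ 1.7289  # hit
  → r_3 = 1.7289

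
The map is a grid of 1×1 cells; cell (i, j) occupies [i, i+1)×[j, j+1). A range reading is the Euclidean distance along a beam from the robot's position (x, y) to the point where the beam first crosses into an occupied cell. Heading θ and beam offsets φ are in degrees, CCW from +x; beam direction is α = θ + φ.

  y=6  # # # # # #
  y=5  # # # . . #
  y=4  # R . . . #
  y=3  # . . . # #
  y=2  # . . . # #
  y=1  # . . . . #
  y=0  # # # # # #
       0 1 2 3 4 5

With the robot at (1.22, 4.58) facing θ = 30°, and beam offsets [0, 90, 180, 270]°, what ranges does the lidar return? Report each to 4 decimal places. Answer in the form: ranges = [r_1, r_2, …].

ranges = [0.8400, 0.4400, 0.2540, 4.1338]

beam 1: φ=0°, α=30°
  d=(0.8660,0.5000)  start (1,4)  tX=0.9007 tY=0.8400  stride 1/|dx|=1.1547 1/|dy|=2.0000
    cross y-line → (1,5), t=0.8400 (wall)
  → r_1 = 0.8400
beam 2: φ=90°, α=120°
  d=(-0.5000,0.8660)  start (1,4)  tX=0.4400 tY=0.4850  stride 1/|dx|=2.0000 1/|dy|=1.1547
    cross x-line → (0,4), t=0.4400 (wall)
  → r_2 = 0.4400
beam 3: φ=180°, α=210°
  d=(-0.8660,-0.5000)  start (1,4)  tX=0.2540 tY=1.1600  stride 1/|dx|=1.1547 1/|dy|=2.0000
    cross x-line → (0,4), t=0.2540 (wall)
  → r_3 = 0.2540
beam 4: φ=270°, α=300°
  d=(0.5000,-0.8660)  start (1,4)  tX=1.5600 tY=0.6697  stride 1/|dx|=2.0000 1/|dy|=1.1547
    cross y-line → (1,3), t=0.6697
    cross x-line → (2,3), t=1.5600
    cross y-line → (2,2), t=1.8244
    cross y-line → (2,1), t=2.9791
    cross x-line → (3,1), t=3.5600
    cross y-line → (3,0), t=4.1338 (wall)
  → r_4 = 4.1338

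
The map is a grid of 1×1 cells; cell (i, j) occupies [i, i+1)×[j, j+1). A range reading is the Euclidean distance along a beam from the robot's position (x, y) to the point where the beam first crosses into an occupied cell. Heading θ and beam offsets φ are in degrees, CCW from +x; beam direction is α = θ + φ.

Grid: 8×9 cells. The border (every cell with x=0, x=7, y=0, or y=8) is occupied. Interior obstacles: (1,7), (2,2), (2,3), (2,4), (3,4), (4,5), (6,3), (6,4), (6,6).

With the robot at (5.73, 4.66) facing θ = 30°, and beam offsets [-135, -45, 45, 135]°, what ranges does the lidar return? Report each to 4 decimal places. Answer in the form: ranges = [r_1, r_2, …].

ranges = [3.7891, 0.2795, 1.3873, 1.3137]

beam 1: φ=-135°, α=255°
  dir = (cos 255°, sin 255°) = (-0.2588, -0.9659); from cell (5,4)
  next x-line at t=2.8205, next y-line at t=0.6833; Δt_x=3.8637, Δt_y=1.0353
    y: enter (5,3) at t=0.6833
    y: enter (5,2) at t=1.7186
    y: enter (5,1) at t=2.7538
    x: enter (4,1) at t=2.8205
    y: enter (4,0) at t=3.7891 ← occupied
  → r_1 = 3.7891
beam 2: φ=-45°, α=345°
  dir = (cos 345°, sin 345°) = (0.9659, -0.2588); from cell (5,4)
  next x-line at t=0.2795, next y-line at t=2.5500; Δt_x=1.0353, Δt_y=3.8637
    x: enter (6,4) at t=0.2795 ← occupied
  → r_2 = 0.2795
beam 3: φ=45°, α=75°
  dir = (cos 75°, sin 75°) = (0.2588, 0.9659); from cell (5,4)
  next x-line at t=1.0432, next y-line at t=0.3520; Δt_x=3.8637, Δt_y=1.0353
    y: enter (5,5) at t=0.3520
    x: enter (6,5) at t=1.0432
    y: enter (6,6) at t=1.3873 ← occupied
  → r_3 = 1.3873
beam 4: φ=135°, α=165°
  dir = (cos 165°, sin 165°) = (-0.9659, 0.2588); from cell (5,4)
  next x-line at t=0.7558, next y-line at t=1.3137; Δt_x=1.0353, Δt_y=3.8637
    x: enter (4,4) at t=0.7558
    y: enter (4,5) at t=1.3137 ← occupied
  → r_4 = 1.3137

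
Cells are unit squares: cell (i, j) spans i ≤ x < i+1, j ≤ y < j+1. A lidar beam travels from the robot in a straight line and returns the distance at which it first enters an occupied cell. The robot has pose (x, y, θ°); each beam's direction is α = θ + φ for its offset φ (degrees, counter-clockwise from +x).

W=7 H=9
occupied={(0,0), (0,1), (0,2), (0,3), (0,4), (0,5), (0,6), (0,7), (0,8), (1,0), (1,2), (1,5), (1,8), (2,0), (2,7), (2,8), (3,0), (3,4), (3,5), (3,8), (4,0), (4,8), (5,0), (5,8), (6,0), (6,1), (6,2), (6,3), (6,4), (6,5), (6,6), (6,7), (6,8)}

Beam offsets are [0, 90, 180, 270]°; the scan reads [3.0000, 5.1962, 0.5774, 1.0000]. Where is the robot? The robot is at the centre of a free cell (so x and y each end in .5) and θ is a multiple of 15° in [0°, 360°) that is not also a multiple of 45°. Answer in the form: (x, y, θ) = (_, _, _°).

(x, y, θ) = (5.5, 5.5, 150°)

Candidates: 30 free-cell centres × 16 headings = 480 poses. Raycast each; keep the one whose scan matches to 4 dp.
  (3.5, 6.5, 330°): beam 1 = 2.8868 ≠ 3.0000 ✗
  (4.5, 2.5, 285°): beam 1 = 1.5529 ≠ 3.0000 ✗
  (4.5, 1.5, 60°): beam 2 = 2.8868 ≠ 5.1962 ✗
  (4.5, 6.5, 15°): beam 1 = 1.5529 ≠ 3.0000 ✗
  (2.5, 4.5, 150°): beam 1 = 1.0000 ≠ 3.0000 ✗
  …
  (5.5, 5.5, 150°): r_1=3.0000, r_2=5.1962, r_3=0.5774, r_4=1.0000 — all match ✓
Only this pose fits every beam.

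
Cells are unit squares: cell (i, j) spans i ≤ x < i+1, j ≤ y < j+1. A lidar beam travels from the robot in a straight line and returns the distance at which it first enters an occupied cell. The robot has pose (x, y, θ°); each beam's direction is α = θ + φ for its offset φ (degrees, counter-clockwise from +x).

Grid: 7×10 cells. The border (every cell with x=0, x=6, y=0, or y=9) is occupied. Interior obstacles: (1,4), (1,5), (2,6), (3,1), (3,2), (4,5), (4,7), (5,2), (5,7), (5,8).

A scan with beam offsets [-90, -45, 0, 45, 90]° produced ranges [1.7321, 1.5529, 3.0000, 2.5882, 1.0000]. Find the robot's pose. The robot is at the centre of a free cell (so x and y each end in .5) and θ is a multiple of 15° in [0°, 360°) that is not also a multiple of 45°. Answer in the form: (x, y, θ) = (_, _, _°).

(x, y, θ) = (4.5, 3.5, 120°)

The pose lattice has 30·16 = 480 candidates. Test each by forward raycasting.
  (5.5, 5.5, 285°): beam 1 = 0.5176 ≠ 1.7321 ✗
  (1.5, 8.5, 330°): beam 1 = 1.0000 ≠ 1.7321 ✗
  (5.5, 5.5, 75°): beam 1 = 0.5176 ≠ 1.7321 ✗
  (3.5, 3.5, 15°): beam 1 = 0.5176 ≠ 1.7321 ✗
  (1.5, 3.5, 150°): beam 1 = 0.5774 ≠ 1.7321 ✗
  …
  (4.5, 3.5, 120°): r_1=1.7321, r_2=1.5529, r_3=3.0000, r_4=2.5882, r_5=1.0000 — all match ✓
Only this pose fits every beam.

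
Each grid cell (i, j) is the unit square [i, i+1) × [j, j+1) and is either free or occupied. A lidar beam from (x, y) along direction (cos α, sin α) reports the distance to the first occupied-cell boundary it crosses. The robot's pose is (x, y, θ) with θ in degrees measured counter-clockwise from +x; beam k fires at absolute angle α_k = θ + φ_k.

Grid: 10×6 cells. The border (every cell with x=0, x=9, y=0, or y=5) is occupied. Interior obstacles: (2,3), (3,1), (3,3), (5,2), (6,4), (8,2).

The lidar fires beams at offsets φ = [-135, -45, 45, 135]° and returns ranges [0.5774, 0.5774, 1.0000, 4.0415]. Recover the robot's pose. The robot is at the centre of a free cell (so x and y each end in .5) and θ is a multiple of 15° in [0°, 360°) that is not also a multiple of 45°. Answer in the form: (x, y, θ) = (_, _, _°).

The pose lattice has 26·16 = 416 candidates. Test each by forward raycasting.
  (4.5, 3.5, 195°): beam 1 = 1.7321 ≠ 0.5774 ✗
  (3.5, 4.5, 60°): beam 1 = 0.5176 ≠ 0.5774 ✗
  (3.5, 4.5, 345°): beam 1 = 1.0000 ≠ 0.5774 ✗
  …
  (8.5, 4.5, 105°): r_1=0.5774, r_2=0.5774, r_3=1.0000, r_4=4.0415 — all match ✓
No second candidate reproduces the full scan.

(x, y, θ) = (8.5, 4.5, 105°)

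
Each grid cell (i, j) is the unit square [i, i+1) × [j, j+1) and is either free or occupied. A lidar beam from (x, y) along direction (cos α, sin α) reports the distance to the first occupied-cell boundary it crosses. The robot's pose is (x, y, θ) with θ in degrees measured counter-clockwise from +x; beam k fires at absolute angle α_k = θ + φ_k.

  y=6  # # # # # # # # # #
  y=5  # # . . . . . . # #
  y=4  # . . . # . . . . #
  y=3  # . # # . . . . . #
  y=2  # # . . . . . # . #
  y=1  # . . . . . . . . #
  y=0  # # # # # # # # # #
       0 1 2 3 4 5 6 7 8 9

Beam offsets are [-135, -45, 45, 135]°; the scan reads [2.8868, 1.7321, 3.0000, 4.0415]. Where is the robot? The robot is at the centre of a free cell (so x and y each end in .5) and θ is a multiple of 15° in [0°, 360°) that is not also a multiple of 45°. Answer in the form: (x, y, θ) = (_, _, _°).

(x, y, θ) = (6.5, 4.5, 105°)

The pose lattice has 33·16 = 528 candidates. Test each by forward raycasting.
  (6.5, 5.5, 345°): beam 1 = 1.7321 ≠ 2.8868 ✗
  (8.5, 4.5, 195°): beam 1 = 0.5774 ≠ 2.8868 ✗
  (3.5, 1.5, 105°): beam 1 = 1.0000 ≠ 2.8868 ✗
  (5.5, 5.5, 195°): beam 1 = 0.5774 ≠ 2.8868 ✗
  (6.5, 4.5, 15°): beam 1 = 4.0415 ≠ 2.8868 ✗
  …
  (6.5, 4.5, 105°): r_1=2.8868, r_2=1.7321, r_3=3.0000, r_4=4.0415 — all match ✓
Only this pose fits every beam.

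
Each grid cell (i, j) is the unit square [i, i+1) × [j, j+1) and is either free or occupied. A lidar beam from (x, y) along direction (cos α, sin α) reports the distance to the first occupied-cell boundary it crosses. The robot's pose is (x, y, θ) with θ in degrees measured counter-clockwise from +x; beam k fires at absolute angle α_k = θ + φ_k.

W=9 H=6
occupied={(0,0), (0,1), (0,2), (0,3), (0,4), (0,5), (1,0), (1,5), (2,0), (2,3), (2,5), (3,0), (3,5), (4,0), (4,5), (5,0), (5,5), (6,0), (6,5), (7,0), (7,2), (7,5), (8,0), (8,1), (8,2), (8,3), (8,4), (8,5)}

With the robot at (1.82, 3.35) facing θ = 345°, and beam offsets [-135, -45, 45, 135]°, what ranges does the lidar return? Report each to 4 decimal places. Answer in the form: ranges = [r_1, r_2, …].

ranges = [0.9469, 0.3600, 0.2078, 1.6400]

beam 1: φ=-135°, α=210°
  dir = (cos 210°, sin 210°) = (-0.8660, -0.5000); from cell (1,3)
  next x-line at t=0.9469, next y-line at t=0.7000; Δt_x=1.1547, Δt_y=2.0000
    y: enter (1,2) at t=0.7000
    x: enter (0,2) at t=0.9469 ← occupied
  → r_1 = 0.9469
beam 2: φ=-45°, α=300°
  dir = (cos 300°, sin 300°) = (0.5000, -0.8660); from cell (1,3)
  next x-line at t=0.3600, next y-line at t=0.4041; Δt_x=2.0000, Δt_y=1.1547
    x: enter (2,3) at t=0.3600 ← occupied
  → r_2 = 0.3600
beam 3: φ=45°, α=30°
  dir = (cos 30°, sin 30°) = (0.8660, 0.5000); from cell (1,3)
  next x-line at t=0.2078, next y-line at t=1.3000; Δt_x=1.1547, Δt_y=2.0000
    x: enter (2,3) at t=0.2078 ← occupied
  → r_3 = 0.2078
beam 4: φ=135°, α=120°
  dir = (cos 120°, sin 120°) = (-0.5000, 0.8660); from cell (1,3)
  next x-line at t=1.6400, next y-line at t=0.7506; Δt_x=2.0000, Δt_y=1.1547
    y: enter (1,4) at t=0.7506
    x: enter (0,4) at t=1.6400 ← occupied
  → r_4 = 1.6400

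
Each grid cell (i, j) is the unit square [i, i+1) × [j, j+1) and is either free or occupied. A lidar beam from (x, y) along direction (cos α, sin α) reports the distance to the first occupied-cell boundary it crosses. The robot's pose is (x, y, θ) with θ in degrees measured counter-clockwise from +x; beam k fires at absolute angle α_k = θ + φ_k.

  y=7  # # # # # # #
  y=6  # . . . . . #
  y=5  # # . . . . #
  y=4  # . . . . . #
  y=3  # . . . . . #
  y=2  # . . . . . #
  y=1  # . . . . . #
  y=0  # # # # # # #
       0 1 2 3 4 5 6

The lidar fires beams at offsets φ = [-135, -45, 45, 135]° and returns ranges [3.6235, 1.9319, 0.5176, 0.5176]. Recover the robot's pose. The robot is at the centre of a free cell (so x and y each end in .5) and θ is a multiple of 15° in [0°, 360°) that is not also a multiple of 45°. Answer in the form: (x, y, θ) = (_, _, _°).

(x, y, θ) = (5.5, 6.5, 330°)

Candidates: 29 free-cell centres × 16 headings = 464 poses. Raycast each; keep the one whose scan matches to 4 dp.
  (4.5, 5.5, 120°): beam 1 = 1.5529 ≠ 3.6235 ✗
  (5.5, 6.5, 30°): beam 1 = 5.6940 ≠ 3.6235 ✗
  (2.5, 5.5, 75°): beam 1 = 5.1962 ≠ 3.6235 ✗
  …
  (5.5, 6.5, 330°): r_1=3.6235, r_2=1.9319, r_3=0.5176, r_4=0.5176 — all match ✓
Unique over the lattice → pose = (5.5, 6.5, 330°).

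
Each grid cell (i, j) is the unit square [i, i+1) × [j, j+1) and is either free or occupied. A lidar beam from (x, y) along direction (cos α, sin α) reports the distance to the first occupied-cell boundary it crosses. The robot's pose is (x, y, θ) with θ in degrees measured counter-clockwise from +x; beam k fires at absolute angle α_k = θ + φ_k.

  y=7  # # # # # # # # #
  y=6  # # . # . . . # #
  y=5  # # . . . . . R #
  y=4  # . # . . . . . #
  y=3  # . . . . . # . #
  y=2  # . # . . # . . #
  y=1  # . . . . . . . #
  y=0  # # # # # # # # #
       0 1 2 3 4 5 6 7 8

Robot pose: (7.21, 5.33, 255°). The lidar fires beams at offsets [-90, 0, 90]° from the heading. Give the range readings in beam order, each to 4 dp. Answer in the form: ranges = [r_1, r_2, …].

beam 1: φ=-90°, α=165°
  d=(-0.9659,0.2588)  start (7,5)  tX=0.2174 tY=2.5887  stride 1/|dx|=1.0353 1/|dy|=3.8637
    cross x-line → (6,5), t=0.2174
    cross x-line → (5,5), t=1.2527
    cross x-line → (4,5), t=2.2880
    cross y-line → (4,6), t=2.5887
    cross x-line → (3,6), t=3.3232 (wall)
  → r_1 = 3.3232
beam 2: φ=0°, α=255°
  d=(-0.2588,-0.9659)  start (7,5)  tX=0.8114 tY=0.3416  stride 1/|dx|=3.8637 1/|dy|=1.0353
    cross y-line → (7,4), t=0.3416
    cross x-line → (6,4), t=0.8114
    cross y-line → (6,3), t=1.3769 (wall)
  → r_2 = 1.3769
beam 3: φ=90°, α=345°
  d=(0.9659,-0.2588)  start (7,5)  tX=0.8179 tY=1.2750  stride 1/|dx|=1.0353 1/|dy|=3.8637
    cross x-line → (8,5), t=0.8179 (wall)
  → r_3 = 0.8179

ranges = [3.3232, 1.3769, 0.8179]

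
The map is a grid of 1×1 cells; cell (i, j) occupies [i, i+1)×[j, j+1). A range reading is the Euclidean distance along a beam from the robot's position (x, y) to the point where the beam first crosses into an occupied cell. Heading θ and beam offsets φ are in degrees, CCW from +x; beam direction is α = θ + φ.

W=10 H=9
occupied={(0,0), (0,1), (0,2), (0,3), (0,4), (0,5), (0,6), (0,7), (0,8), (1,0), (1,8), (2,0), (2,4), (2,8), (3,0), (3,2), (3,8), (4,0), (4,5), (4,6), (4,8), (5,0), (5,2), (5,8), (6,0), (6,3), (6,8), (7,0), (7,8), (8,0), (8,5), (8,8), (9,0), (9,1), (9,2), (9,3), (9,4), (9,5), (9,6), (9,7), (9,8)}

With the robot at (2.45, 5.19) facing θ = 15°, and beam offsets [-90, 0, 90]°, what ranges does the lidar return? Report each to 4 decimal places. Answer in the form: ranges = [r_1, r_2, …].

beam 1: φ=-90°, α=285°
  d=(0.2588,-0.9659)  start (2,5)  tX=2.1250 tY=0.1967  stride 1/|dx|=3.8637 1/|dy|=1.0353
    cross y-line → (2,4), t=0.1967 (wall)
  → r_1 = 0.1967
beam 2: φ=0°, α=15°
  d=(0.9659,0.2588)  start (2,5)  tX=0.5694 tY=3.1296  stride 1/|dx|=1.0353 1/|dy|=3.8637
    cross x-line → (3,5), t=0.5694
    cross x-line → (4,5), t=1.6047 (wall)
  → r_2 = 1.6047
beam 3: φ=90°, α=105°
  d=(-0.2588,0.9659)  start (2,5)  tX=1.7387 tY=0.8386  stride 1/|dx|=3.8637 1/|dy|=1.0353
    cross y-line → (2,6), t=0.8386
    cross x-line → (1,6), t=1.7387
    cross y-line → (1,7), t=1.8738
    cross y-line → (1,8), t=2.9091 (wall)
  → r_3 = 2.9091

ranges = [0.1967, 1.6047, 2.9091]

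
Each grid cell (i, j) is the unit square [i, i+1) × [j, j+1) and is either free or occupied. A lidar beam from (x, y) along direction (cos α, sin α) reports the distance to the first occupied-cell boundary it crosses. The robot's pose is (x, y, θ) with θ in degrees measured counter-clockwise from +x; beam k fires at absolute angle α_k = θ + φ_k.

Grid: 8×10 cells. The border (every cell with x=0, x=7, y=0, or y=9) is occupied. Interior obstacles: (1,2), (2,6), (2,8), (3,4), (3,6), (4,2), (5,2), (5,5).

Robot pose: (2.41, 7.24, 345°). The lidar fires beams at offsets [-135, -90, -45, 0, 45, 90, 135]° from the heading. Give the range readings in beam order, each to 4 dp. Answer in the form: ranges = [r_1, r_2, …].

ranges = [1.6281, 0.2485, 0.2771, 0.9273, 3.5200, 0.7868, 2.0323]

beam 1: φ=-135°, α=210°
  dir = (cos 210°, sin 210°) = (-0.8660, -0.5000); from cell (2,7)
  next x-line at t=0.4734, next y-line at t=0.4800; Δt_x=1.1547, Δt_y=2.0000
    x: enter (1,7) at t=0.4734
    y: enter (1,6) at t=0.4800
    x: enter (0,6) at t=1.6281 ← occupied
  → r_1 = 1.6281
beam 2: φ=-90°, α=255°
  dir = (cos 255°, sin 255°) = (-0.2588, -0.9659); from cell (2,7)
  next x-line at t=1.5841, next y-line at t=0.2485; Δt_x=3.8637, Δt_y=1.0353
    y: enter (2,6) at t=0.2485 ← occupied
  → r_2 = 0.2485
beam 3: φ=-45°, α=300°
  dir = (cos 300°, sin 300°) = (0.5000, -0.8660); from cell (2,7)
  next x-line at t=1.1800, next y-line at t=0.2771; Δt_x=2.0000, Δt_y=1.1547
    y: enter (2,6) at t=0.2771 ← occupied
  → r_3 = 0.2771
beam 4: φ=0°, α=345°
  dir = (cos 345°, sin 345°) = (0.9659, -0.2588); from cell (2,7)
  next x-line at t=0.6108, next y-line at t=0.9273; Δt_x=1.0353, Δt_y=3.8637
    x: enter (3,7) at t=0.6108
    y: enter (3,6) at t=0.9273 ← occupied
  → r_4 = 0.9273
beam 5: φ=45°, α=30°
  dir = (cos 30°, sin 30°) = (0.8660, 0.5000); from cell (2,7)
  next x-line at t=0.6813, next y-line at t=1.5200; Δt_x=1.1547, Δt_y=2.0000
    x: enter (3,7) at t=0.6813
    y: enter (3,8) at t=1.5200
    x: enter (4,8) at t=1.8360
    x: enter (5,8) at t=2.9907
    y: enter (5,9) at t=3.5200 ← occupied
  → r_5 = 3.5200
beam 6: φ=90°, α=75°
  dir = (cos 75°, sin 75°) = (0.2588, 0.9659); from cell (2,7)
  next x-line at t=2.2796, next y-line at t=0.7868; Δt_x=3.8637, Δt_y=1.0353
    y: enter (2,8) at t=0.7868 ← occupied
  → r_6 = 0.7868
beam 7: φ=135°, α=120°
  dir = (cos 120°, sin 120°) = (-0.5000, 0.8660); from cell (2,7)
  next x-line at t=0.8200, next y-line at t=0.8776; Δt_x=2.0000, Δt_y=1.1547
    x: enter (1,7) at t=0.8200
    y: enter (1,8) at t=0.8776
    y: enter (1,9) at t=2.0323 ← occupied
  → r_7 = 2.0323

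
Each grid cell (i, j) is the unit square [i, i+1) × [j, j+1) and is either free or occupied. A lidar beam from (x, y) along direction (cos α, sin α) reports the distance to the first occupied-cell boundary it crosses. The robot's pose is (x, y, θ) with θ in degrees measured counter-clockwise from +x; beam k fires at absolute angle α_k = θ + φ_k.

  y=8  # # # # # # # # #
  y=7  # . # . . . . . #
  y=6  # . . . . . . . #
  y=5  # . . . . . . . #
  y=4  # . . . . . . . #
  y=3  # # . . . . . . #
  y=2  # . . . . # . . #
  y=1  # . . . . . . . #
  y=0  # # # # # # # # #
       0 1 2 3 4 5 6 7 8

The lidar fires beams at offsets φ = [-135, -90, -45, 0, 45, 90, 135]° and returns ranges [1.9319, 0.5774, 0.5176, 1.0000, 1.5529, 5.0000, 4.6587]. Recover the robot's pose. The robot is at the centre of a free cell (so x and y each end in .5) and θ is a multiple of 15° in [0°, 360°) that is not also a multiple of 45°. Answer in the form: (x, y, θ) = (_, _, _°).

The pose lattice has 46·16 = 736 candidates. Test each by forward raycasting.
  (2.5, 5.5, 15°): beam 1 = 1.7321 ≠ 1.9319 ✗
  (6.5, 6.5, 300°): beam 1 = 3.6235 ≠ 1.9319 ✗
  (6.5, 2.5, 195°): beam 1 = 3.0000 ≠ 1.9319 ✗
  (2.5, 1.5, 15°): beam 1 = 0.5774 ≠ 1.9319 ✗
  …
  (4.5, 7.5, 150°): r_1=1.9319, r_2=0.5774, r_3=0.5176, r_4=1.0000, r_5=1.5529, r_6=5.0000, r_7=4.6587 — all match ✓
Unique over the lattice → pose = (4.5, 7.5, 150°).

(x, y, θ) = (4.5, 7.5, 150°)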